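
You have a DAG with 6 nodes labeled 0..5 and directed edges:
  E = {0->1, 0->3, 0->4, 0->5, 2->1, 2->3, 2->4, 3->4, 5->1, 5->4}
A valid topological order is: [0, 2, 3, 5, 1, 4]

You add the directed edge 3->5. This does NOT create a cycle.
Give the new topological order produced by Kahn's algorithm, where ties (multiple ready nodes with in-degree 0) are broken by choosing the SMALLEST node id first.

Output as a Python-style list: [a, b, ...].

Old toposort: [0, 2, 3, 5, 1, 4]
Added edge: 3->5
Position of 3 (2) < position of 5 (3). Old order still valid.
Run Kahn's algorithm (break ties by smallest node id):
  initial in-degrees: [0, 3, 0, 2, 4, 2]
  ready (indeg=0): [0, 2]
  pop 0: indeg[1]->2; indeg[3]->1; indeg[4]->3; indeg[5]->1 | ready=[2] | order so far=[0]
  pop 2: indeg[1]->1; indeg[3]->0; indeg[4]->2 | ready=[3] | order so far=[0, 2]
  pop 3: indeg[4]->1; indeg[5]->0 | ready=[5] | order so far=[0, 2, 3]
  pop 5: indeg[1]->0; indeg[4]->0 | ready=[1, 4] | order so far=[0, 2, 3, 5]
  pop 1: no out-edges | ready=[4] | order so far=[0, 2, 3, 5, 1]
  pop 4: no out-edges | ready=[] | order so far=[0, 2, 3, 5, 1, 4]
  Result: [0, 2, 3, 5, 1, 4]

Answer: [0, 2, 3, 5, 1, 4]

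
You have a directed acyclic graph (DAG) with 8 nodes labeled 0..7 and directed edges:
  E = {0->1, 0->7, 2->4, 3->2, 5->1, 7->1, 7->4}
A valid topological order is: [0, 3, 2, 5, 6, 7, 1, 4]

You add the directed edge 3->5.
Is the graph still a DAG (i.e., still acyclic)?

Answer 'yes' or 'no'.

Given toposort: [0, 3, 2, 5, 6, 7, 1, 4]
Position of 3: index 1; position of 5: index 3
New edge 3->5: forward
Forward edge: respects the existing order. Still a DAG, same toposort still valid.
Still a DAG? yes

Answer: yes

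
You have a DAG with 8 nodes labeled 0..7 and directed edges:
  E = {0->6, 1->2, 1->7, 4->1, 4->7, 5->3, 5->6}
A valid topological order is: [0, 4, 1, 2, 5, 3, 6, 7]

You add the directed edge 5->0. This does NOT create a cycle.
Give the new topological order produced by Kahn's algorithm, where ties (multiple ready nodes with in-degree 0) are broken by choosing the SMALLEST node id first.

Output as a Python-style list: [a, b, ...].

Old toposort: [0, 4, 1, 2, 5, 3, 6, 7]
Added edge: 5->0
Position of 5 (4) > position of 0 (0). Must reorder: 5 must now come before 0.
Run Kahn's algorithm (break ties by smallest node id):
  initial in-degrees: [1, 1, 1, 1, 0, 0, 2, 2]
  ready (indeg=0): [4, 5]
  pop 4: indeg[1]->0; indeg[7]->1 | ready=[1, 5] | order so far=[4]
  pop 1: indeg[2]->0; indeg[7]->0 | ready=[2, 5, 7] | order so far=[4, 1]
  pop 2: no out-edges | ready=[5, 7] | order so far=[4, 1, 2]
  pop 5: indeg[0]->0; indeg[3]->0; indeg[6]->1 | ready=[0, 3, 7] | order so far=[4, 1, 2, 5]
  pop 0: indeg[6]->0 | ready=[3, 6, 7] | order so far=[4, 1, 2, 5, 0]
  pop 3: no out-edges | ready=[6, 7] | order so far=[4, 1, 2, 5, 0, 3]
  pop 6: no out-edges | ready=[7] | order so far=[4, 1, 2, 5, 0, 3, 6]
  pop 7: no out-edges | ready=[] | order so far=[4, 1, 2, 5, 0, 3, 6, 7]
  Result: [4, 1, 2, 5, 0, 3, 6, 7]

Answer: [4, 1, 2, 5, 0, 3, 6, 7]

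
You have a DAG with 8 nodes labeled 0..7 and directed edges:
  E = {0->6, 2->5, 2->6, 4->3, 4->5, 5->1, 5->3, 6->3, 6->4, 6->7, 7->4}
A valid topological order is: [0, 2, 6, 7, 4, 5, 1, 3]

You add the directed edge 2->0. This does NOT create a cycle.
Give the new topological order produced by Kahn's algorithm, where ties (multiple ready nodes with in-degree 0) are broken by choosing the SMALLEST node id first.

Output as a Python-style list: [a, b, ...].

Old toposort: [0, 2, 6, 7, 4, 5, 1, 3]
Added edge: 2->0
Position of 2 (1) > position of 0 (0). Must reorder: 2 must now come before 0.
Run Kahn's algorithm (break ties by smallest node id):
  initial in-degrees: [1, 1, 0, 3, 2, 2, 2, 1]
  ready (indeg=0): [2]
  pop 2: indeg[0]->0; indeg[5]->1; indeg[6]->1 | ready=[0] | order so far=[2]
  pop 0: indeg[6]->0 | ready=[6] | order so far=[2, 0]
  pop 6: indeg[3]->2; indeg[4]->1; indeg[7]->0 | ready=[7] | order so far=[2, 0, 6]
  pop 7: indeg[4]->0 | ready=[4] | order so far=[2, 0, 6, 7]
  pop 4: indeg[3]->1; indeg[5]->0 | ready=[5] | order so far=[2, 0, 6, 7, 4]
  pop 5: indeg[1]->0; indeg[3]->0 | ready=[1, 3] | order so far=[2, 0, 6, 7, 4, 5]
  pop 1: no out-edges | ready=[3] | order so far=[2, 0, 6, 7, 4, 5, 1]
  pop 3: no out-edges | ready=[] | order so far=[2, 0, 6, 7, 4, 5, 1, 3]
  Result: [2, 0, 6, 7, 4, 5, 1, 3]

Answer: [2, 0, 6, 7, 4, 5, 1, 3]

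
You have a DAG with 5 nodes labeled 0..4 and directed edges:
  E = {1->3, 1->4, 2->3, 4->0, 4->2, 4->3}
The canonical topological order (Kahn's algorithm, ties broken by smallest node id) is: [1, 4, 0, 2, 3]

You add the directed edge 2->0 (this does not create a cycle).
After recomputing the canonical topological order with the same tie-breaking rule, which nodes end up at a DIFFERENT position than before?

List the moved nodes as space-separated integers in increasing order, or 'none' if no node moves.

Old toposort: [1, 4, 0, 2, 3]
Added edge 2->0
Recompute Kahn (smallest-id tiebreak):
  initial in-degrees: [2, 0, 1, 3, 1]
  ready (indeg=0): [1]
  pop 1: indeg[3]->2; indeg[4]->0 | ready=[4] | order so far=[1]
  pop 4: indeg[0]->1; indeg[2]->0; indeg[3]->1 | ready=[2] | order so far=[1, 4]
  pop 2: indeg[0]->0; indeg[3]->0 | ready=[0, 3] | order so far=[1, 4, 2]
  pop 0: no out-edges | ready=[3] | order so far=[1, 4, 2, 0]
  pop 3: no out-edges | ready=[] | order so far=[1, 4, 2, 0, 3]
New canonical toposort: [1, 4, 2, 0, 3]
Compare positions:
  Node 0: index 2 -> 3 (moved)
  Node 1: index 0 -> 0 (same)
  Node 2: index 3 -> 2 (moved)
  Node 3: index 4 -> 4 (same)
  Node 4: index 1 -> 1 (same)
Nodes that changed position: 0 2

Answer: 0 2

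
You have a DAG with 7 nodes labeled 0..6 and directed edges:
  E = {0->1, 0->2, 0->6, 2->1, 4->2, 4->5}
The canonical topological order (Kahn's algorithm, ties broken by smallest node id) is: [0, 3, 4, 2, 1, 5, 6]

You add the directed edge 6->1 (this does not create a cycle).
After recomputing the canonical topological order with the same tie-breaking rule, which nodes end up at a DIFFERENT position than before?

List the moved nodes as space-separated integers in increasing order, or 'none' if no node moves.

Old toposort: [0, 3, 4, 2, 1, 5, 6]
Added edge 6->1
Recompute Kahn (smallest-id tiebreak):
  initial in-degrees: [0, 3, 2, 0, 0, 1, 1]
  ready (indeg=0): [0, 3, 4]
  pop 0: indeg[1]->2; indeg[2]->1; indeg[6]->0 | ready=[3, 4, 6] | order so far=[0]
  pop 3: no out-edges | ready=[4, 6] | order so far=[0, 3]
  pop 4: indeg[2]->0; indeg[5]->0 | ready=[2, 5, 6] | order so far=[0, 3, 4]
  pop 2: indeg[1]->1 | ready=[5, 6] | order so far=[0, 3, 4, 2]
  pop 5: no out-edges | ready=[6] | order so far=[0, 3, 4, 2, 5]
  pop 6: indeg[1]->0 | ready=[1] | order so far=[0, 3, 4, 2, 5, 6]
  pop 1: no out-edges | ready=[] | order so far=[0, 3, 4, 2, 5, 6, 1]
New canonical toposort: [0, 3, 4, 2, 5, 6, 1]
Compare positions:
  Node 0: index 0 -> 0 (same)
  Node 1: index 4 -> 6 (moved)
  Node 2: index 3 -> 3 (same)
  Node 3: index 1 -> 1 (same)
  Node 4: index 2 -> 2 (same)
  Node 5: index 5 -> 4 (moved)
  Node 6: index 6 -> 5 (moved)
Nodes that changed position: 1 5 6

Answer: 1 5 6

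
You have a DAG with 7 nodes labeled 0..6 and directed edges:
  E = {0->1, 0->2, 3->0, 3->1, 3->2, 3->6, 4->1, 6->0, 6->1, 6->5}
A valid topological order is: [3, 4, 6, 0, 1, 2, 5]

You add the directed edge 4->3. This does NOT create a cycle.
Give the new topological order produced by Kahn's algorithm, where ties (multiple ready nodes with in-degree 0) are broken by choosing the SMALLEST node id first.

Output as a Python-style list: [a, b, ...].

Answer: [4, 3, 6, 0, 1, 2, 5]

Derivation:
Old toposort: [3, 4, 6, 0, 1, 2, 5]
Added edge: 4->3
Position of 4 (1) > position of 3 (0). Must reorder: 4 must now come before 3.
Run Kahn's algorithm (break ties by smallest node id):
  initial in-degrees: [2, 4, 2, 1, 0, 1, 1]
  ready (indeg=0): [4]
  pop 4: indeg[1]->3; indeg[3]->0 | ready=[3] | order so far=[4]
  pop 3: indeg[0]->1; indeg[1]->2; indeg[2]->1; indeg[6]->0 | ready=[6] | order so far=[4, 3]
  pop 6: indeg[0]->0; indeg[1]->1; indeg[5]->0 | ready=[0, 5] | order so far=[4, 3, 6]
  pop 0: indeg[1]->0; indeg[2]->0 | ready=[1, 2, 5] | order so far=[4, 3, 6, 0]
  pop 1: no out-edges | ready=[2, 5] | order so far=[4, 3, 6, 0, 1]
  pop 2: no out-edges | ready=[5] | order so far=[4, 3, 6, 0, 1, 2]
  pop 5: no out-edges | ready=[] | order so far=[4, 3, 6, 0, 1, 2, 5]
  Result: [4, 3, 6, 0, 1, 2, 5]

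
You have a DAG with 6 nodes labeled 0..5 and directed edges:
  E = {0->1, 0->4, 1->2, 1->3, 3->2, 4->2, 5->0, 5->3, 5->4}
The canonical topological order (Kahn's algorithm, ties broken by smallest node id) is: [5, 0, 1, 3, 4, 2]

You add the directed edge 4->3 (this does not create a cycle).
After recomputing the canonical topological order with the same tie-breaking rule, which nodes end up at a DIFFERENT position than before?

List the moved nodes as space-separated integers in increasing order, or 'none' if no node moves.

Old toposort: [5, 0, 1, 3, 4, 2]
Added edge 4->3
Recompute Kahn (smallest-id tiebreak):
  initial in-degrees: [1, 1, 3, 3, 2, 0]
  ready (indeg=0): [5]
  pop 5: indeg[0]->0; indeg[3]->2; indeg[4]->1 | ready=[0] | order so far=[5]
  pop 0: indeg[1]->0; indeg[4]->0 | ready=[1, 4] | order so far=[5, 0]
  pop 1: indeg[2]->2; indeg[3]->1 | ready=[4] | order so far=[5, 0, 1]
  pop 4: indeg[2]->1; indeg[3]->0 | ready=[3] | order so far=[5, 0, 1, 4]
  pop 3: indeg[2]->0 | ready=[2] | order so far=[5, 0, 1, 4, 3]
  pop 2: no out-edges | ready=[] | order so far=[5, 0, 1, 4, 3, 2]
New canonical toposort: [5, 0, 1, 4, 3, 2]
Compare positions:
  Node 0: index 1 -> 1 (same)
  Node 1: index 2 -> 2 (same)
  Node 2: index 5 -> 5 (same)
  Node 3: index 3 -> 4 (moved)
  Node 4: index 4 -> 3 (moved)
  Node 5: index 0 -> 0 (same)
Nodes that changed position: 3 4

Answer: 3 4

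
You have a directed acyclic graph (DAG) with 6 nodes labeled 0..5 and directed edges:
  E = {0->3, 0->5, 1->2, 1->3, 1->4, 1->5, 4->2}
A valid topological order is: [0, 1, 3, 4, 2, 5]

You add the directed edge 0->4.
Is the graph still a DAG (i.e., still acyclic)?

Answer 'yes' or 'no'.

Given toposort: [0, 1, 3, 4, 2, 5]
Position of 0: index 0; position of 4: index 3
New edge 0->4: forward
Forward edge: respects the existing order. Still a DAG, same toposort still valid.
Still a DAG? yes

Answer: yes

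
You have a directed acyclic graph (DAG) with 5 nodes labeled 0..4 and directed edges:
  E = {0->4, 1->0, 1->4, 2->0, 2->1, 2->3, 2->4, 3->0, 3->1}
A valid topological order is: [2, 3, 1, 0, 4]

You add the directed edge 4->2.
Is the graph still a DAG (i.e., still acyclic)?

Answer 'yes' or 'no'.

Answer: no

Derivation:
Given toposort: [2, 3, 1, 0, 4]
Position of 4: index 4; position of 2: index 0
New edge 4->2: backward (u after v in old order)
Backward edge: old toposort is now invalid. Check if this creates a cycle.
Does 2 already reach 4? Reachable from 2: [0, 1, 2, 3, 4]. YES -> cycle!
Still a DAG? no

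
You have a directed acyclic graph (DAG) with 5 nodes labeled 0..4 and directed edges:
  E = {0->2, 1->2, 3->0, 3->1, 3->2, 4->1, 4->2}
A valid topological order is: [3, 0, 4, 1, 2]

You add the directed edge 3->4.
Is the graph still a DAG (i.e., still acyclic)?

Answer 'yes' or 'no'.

Given toposort: [3, 0, 4, 1, 2]
Position of 3: index 0; position of 4: index 2
New edge 3->4: forward
Forward edge: respects the existing order. Still a DAG, same toposort still valid.
Still a DAG? yes

Answer: yes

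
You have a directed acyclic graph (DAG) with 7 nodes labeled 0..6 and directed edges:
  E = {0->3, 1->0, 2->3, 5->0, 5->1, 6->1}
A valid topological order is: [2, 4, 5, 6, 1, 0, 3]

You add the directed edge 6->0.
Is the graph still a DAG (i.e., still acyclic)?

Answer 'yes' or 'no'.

Answer: yes

Derivation:
Given toposort: [2, 4, 5, 6, 1, 0, 3]
Position of 6: index 3; position of 0: index 5
New edge 6->0: forward
Forward edge: respects the existing order. Still a DAG, same toposort still valid.
Still a DAG? yes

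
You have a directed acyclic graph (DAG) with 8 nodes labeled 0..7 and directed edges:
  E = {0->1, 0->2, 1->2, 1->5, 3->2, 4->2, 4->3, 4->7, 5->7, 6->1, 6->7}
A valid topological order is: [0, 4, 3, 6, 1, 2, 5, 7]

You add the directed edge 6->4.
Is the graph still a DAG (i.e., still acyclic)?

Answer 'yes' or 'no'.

Answer: yes

Derivation:
Given toposort: [0, 4, 3, 6, 1, 2, 5, 7]
Position of 6: index 3; position of 4: index 1
New edge 6->4: backward (u after v in old order)
Backward edge: old toposort is now invalid. Check if this creates a cycle.
Does 4 already reach 6? Reachable from 4: [2, 3, 4, 7]. NO -> still a DAG (reorder needed).
Still a DAG? yes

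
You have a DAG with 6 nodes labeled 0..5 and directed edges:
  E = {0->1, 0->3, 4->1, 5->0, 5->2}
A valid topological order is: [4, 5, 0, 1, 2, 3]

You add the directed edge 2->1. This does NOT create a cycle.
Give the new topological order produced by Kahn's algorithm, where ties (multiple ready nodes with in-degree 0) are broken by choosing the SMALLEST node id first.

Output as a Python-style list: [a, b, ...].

Old toposort: [4, 5, 0, 1, 2, 3]
Added edge: 2->1
Position of 2 (4) > position of 1 (3). Must reorder: 2 must now come before 1.
Run Kahn's algorithm (break ties by smallest node id):
  initial in-degrees: [1, 3, 1, 1, 0, 0]
  ready (indeg=0): [4, 5]
  pop 4: indeg[1]->2 | ready=[5] | order so far=[4]
  pop 5: indeg[0]->0; indeg[2]->0 | ready=[0, 2] | order so far=[4, 5]
  pop 0: indeg[1]->1; indeg[3]->0 | ready=[2, 3] | order so far=[4, 5, 0]
  pop 2: indeg[1]->0 | ready=[1, 3] | order so far=[4, 5, 0, 2]
  pop 1: no out-edges | ready=[3] | order so far=[4, 5, 0, 2, 1]
  pop 3: no out-edges | ready=[] | order so far=[4, 5, 0, 2, 1, 3]
  Result: [4, 5, 0, 2, 1, 3]

Answer: [4, 5, 0, 2, 1, 3]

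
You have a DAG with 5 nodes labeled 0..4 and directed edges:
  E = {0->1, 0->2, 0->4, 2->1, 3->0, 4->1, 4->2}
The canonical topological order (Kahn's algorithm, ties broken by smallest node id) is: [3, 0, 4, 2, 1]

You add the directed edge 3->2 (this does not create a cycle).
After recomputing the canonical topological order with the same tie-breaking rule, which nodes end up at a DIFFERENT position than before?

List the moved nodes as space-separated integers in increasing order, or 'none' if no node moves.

Old toposort: [3, 0, 4, 2, 1]
Added edge 3->2
Recompute Kahn (smallest-id tiebreak):
  initial in-degrees: [1, 3, 3, 0, 1]
  ready (indeg=0): [3]
  pop 3: indeg[0]->0; indeg[2]->2 | ready=[0] | order so far=[3]
  pop 0: indeg[1]->2; indeg[2]->1; indeg[4]->0 | ready=[4] | order so far=[3, 0]
  pop 4: indeg[1]->1; indeg[2]->0 | ready=[2] | order so far=[3, 0, 4]
  pop 2: indeg[1]->0 | ready=[1] | order so far=[3, 0, 4, 2]
  pop 1: no out-edges | ready=[] | order so far=[3, 0, 4, 2, 1]
New canonical toposort: [3, 0, 4, 2, 1]
Compare positions:
  Node 0: index 1 -> 1 (same)
  Node 1: index 4 -> 4 (same)
  Node 2: index 3 -> 3 (same)
  Node 3: index 0 -> 0 (same)
  Node 4: index 2 -> 2 (same)
Nodes that changed position: none

Answer: none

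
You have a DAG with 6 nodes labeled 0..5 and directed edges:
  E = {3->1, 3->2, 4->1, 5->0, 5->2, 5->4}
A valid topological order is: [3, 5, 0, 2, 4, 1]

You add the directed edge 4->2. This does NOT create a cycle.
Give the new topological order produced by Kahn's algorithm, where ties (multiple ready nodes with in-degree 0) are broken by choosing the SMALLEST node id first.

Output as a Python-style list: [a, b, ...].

Old toposort: [3, 5, 0, 2, 4, 1]
Added edge: 4->2
Position of 4 (4) > position of 2 (3). Must reorder: 4 must now come before 2.
Run Kahn's algorithm (break ties by smallest node id):
  initial in-degrees: [1, 2, 3, 0, 1, 0]
  ready (indeg=0): [3, 5]
  pop 3: indeg[1]->1; indeg[2]->2 | ready=[5] | order so far=[3]
  pop 5: indeg[0]->0; indeg[2]->1; indeg[4]->0 | ready=[0, 4] | order so far=[3, 5]
  pop 0: no out-edges | ready=[4] | order so far=[3, 5, 0]
  pop 4: indeg[1]->0; indeg[2]->0 | ready=[1, 2] | order so far=[3, 5, 0, 4]
  pop 1: no out-edges | ready=[2] | order so far=[3, 5, 0, 4, 1]
  pop 2: no out-edges | ready=[] | order so far=[3, 5, 0, 4, 1, 2]
  Result: [3, 5, 0, 4, 1, 2]

Answer: [3, 5, 0, 4, 1, 2]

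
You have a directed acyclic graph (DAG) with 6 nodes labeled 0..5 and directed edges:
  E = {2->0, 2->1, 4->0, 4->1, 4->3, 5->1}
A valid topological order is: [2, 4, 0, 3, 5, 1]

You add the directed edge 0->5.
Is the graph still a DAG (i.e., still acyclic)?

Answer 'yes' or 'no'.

Answer: yes

Derivation:
Given toposort: [2, 4, 0, 3, 5, 1]
Position of 0: index 2; position of 5: index 4
New edge 0->5: forward
Forward edge: respects the existing order. Still a DAG, same toposort still valid.
Still a DAG? yes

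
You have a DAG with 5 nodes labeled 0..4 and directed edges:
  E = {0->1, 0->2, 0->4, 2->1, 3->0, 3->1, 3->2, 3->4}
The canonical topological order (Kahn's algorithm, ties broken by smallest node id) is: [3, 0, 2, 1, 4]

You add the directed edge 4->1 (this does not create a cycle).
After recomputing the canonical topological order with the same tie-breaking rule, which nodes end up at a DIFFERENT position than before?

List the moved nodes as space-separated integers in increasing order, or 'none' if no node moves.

Answer: 1 4

Derivation:
Old toposort: [3, 0, 2, 1, 4]
Added edge 4->1
Recompute Kahn (smallest-id tiebreak):
  initial in-degrees: [1, 4, 2, 0, 2]
  ready (indeg=0): [3]
  pop 3: indeg[0]->0; indeg[1]->3; indeg[2]->1; indeg[4]->1 | ready=[0] | order so far=[3]
  pop 0: indeg[1]->2; indeg[2]->0; indeg[4]->0 | ready=[2, 4] | order so far=[3, 0]
  pop 2: indeg[1]->1 | ready=[4] | order so far=[3, 0, 2]
  pop 4: indeg[1]->0 | ready=[1] | order so far=[3, 0, 2, 4]
  pop 1: no out-edges | ready=[] | order so far=[3, 0, 2, 4, 1]
New canonical toposort: [3, 0, 2, 4, 1]
Compare positions:
  Node 0: index 1 -> 1 (same)
  Node 1: index 3 -> 4 (moved)
  Node 2: index 2 -> 2 (same)
  Node 3: index 0 -> 0 (same)
  Node 4: index 4 -> 3 (moved)
Nodes that changed position: 1 4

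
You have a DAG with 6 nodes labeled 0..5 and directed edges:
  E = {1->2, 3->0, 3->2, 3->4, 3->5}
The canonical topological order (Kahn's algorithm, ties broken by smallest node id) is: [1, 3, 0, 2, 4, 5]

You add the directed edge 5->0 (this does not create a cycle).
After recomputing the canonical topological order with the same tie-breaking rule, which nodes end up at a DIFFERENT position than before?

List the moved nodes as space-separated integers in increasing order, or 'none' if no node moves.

Answer: 0 2 4 5

Derivation:
Old toposort: [1, 3, 0, 2, 4, 5]
Added edge 5->0
Recompute Kahn (smallest-id tiebreak):
  initial in-degrees: [2, 0, 2, 0, 1, 1]
  ready (indeg=0): [1, 3]
  pop 1: indeg[2]->1 | ready=[3] | order so far=[1]
  pop 3: indeg[0]->1; indeg[2]->0; indeg[4]->0; indeg[5]->0 | ready=[2, 4, 5] | order so far=[1, 3]
  pop 2: no out-edges | ready=[4, 5] | order so far=[1, 3, 2]
  pop 4: no out-edges | ready=[5] | order so far=[1, 3, 2, 4]
  pop 5: indeg[0]->0 | ready=[0] | order so far=[1, 3, 2, 4, 5]
  pop 0: no out-edges | ready=[] | order so far=[1, 3, 2, 4, 5, 0]
New canonical toposort: [1, 3, 2, 4, 5, 0]
Compare positions:
  Node 0: index 2 -> 5 (moved)
  Node 1: index 0 -> 0 (same)
  Node 2: index 3 -> 2 (moved)
  Node 3: index 1 -> 1 (same)
  Node 4: index 4 -> 3 (moved)
  Node 5: index 5 -> 4 (moved)
Nodes that changed position: 0 2 4 5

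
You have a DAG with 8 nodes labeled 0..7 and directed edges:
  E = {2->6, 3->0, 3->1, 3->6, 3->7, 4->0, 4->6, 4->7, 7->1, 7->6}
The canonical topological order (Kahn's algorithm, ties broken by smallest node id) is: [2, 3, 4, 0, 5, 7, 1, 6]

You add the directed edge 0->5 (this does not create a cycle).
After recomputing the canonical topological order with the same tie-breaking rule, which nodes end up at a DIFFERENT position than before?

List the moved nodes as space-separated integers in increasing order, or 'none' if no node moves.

Answer: none

Derivation:
Old toposort: [2, 3, 4, 0, 5, 7, 1, 6]
Added edge 0->5
Recompute Kahn (smallest-id tiebreak):
  initial in-degrees: [2, 2, 0, 0, 0, 1, 4, 2]
  ready (indeg=0): [2, 3, 4]
  pop 2: indeg[6]->3 | ready=[3, 4] | order so far=[2]
  pop 3: indeg[0]->1; indeg[1]->1; indeg[6]->2; indeg[7]->1 | ready=[4] | order so far=[2, 3]
  pop 4: indeg[0]->0; indeg[6]->1; indeg[7]->0 | ready=[0, 7] | order so far=[2, 3, 4]
  pop 0: indeg[5]->0 | ready=[5, 7] | order so far=[2, 3, 4, 0]
  pop 5: no out-edges | ready=[7] | order so far=[2, 3, 4, 0, 5]
  pop 7: indeg[1]->0; indeg[6]->0 | ready=[1, 6] | order so far=[2, 3, 4, 0, 5, 7]
  pop 1: no out-edges | ready=[6] | order so far=[2, 3, 4, 0, 5, 7, 1]
  pop 6: no out-edges | ready=[] | order so far=[2, 3, 4, 0, 5, 7, 1, 6]
New canonical toposort: [2, 3, 4, 0, 5, 7, 1, 6]
Compare positions:
  Node 0: index 3 -> 3 (same)
  Node 1: index 6 -> 6 (same)
  Node 2: index 0 -> 0 (same)
  Node 3: index 1 -> 1 (same)
  Node 4: index 2 -> 2 (same)
  Node 5: index 4 -> 4 (same)
  Node 6: index 7 -> 7 (same)
  Node 7: index 5 -> 5 (same)
Nodes that changed position: none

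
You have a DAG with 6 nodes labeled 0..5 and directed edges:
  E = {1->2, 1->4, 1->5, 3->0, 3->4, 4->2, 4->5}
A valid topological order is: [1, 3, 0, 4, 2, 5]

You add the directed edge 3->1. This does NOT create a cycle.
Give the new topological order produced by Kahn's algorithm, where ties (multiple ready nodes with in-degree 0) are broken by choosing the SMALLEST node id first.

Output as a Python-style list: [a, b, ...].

Answer: [3, 0, 1, 4, 2, 5]

Derivation:
Old toposort: [1, 3, 0, 4, 2, 5]
Added edge: 3->1
Position of 3 (1) > position of 1 (0). Must reorder: 3 must now come before 1.
Run Kahn's algorithm (break ties by smallest node id):
  initial in-degrees: [1, 1, 2, 0, 2, 2]
  ready (indeg=0): [3]
  pop 3: indeg[0]->0; indeg[1]->0; indeg[4]->1 | ready=[0, 1] | order so far=[3]
  pop 0: no out-edges | ready=[1] | order so far=[3, 0]
  pop 1: indeg[2]->1; indeg[4]->0; indeg[5]->1 | ready=[4] | order so far=[3, 0, 1]
  pop 4: indeg[2]->0; indeg[5]->0 | ready=[2, 5] | order so far=[3, 0, 1, 4]
  pop 2: no out-edges | ready=[5] | order so far=[3, 0, 1, 4, 2]
  pop 5: no out-edges | ready=[] | order so far=[3, 0, 1, 4, 2, 5]
  Result: [3, 0, 1, 4, 2, 5]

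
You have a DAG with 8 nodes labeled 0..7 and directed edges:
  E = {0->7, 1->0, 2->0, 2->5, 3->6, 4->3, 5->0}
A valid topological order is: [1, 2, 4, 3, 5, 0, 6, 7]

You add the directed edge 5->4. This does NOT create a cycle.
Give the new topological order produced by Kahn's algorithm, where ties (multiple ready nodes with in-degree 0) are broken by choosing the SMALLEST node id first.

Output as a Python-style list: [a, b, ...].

Answer: [1, 2, 5, 0, 4, 3, 6, 7]

Derivation:
Old toposort: [1, 2, 4, 3, 5, 0, 6, 7]
Added edge: 5->4
Position of 5 (4) > position of 4 (2). Must reorder: 5 must now come before 4.
Run Kahn's algorithm (break ties by smallest node id):
  initial in-degrees: [3, 0, 0, 1, 1, 1, 1, 1]
  ready (indeg=0): [1, 2]
  pop 1: indeg[0]->2 | ready=[2] | order so far=[1]
  pop 2: indeg[0]->1; indeg[5]->0 | ready=[5] | order so far=[1, 2]
  pop 5: indeg[0]->0; indeg[4]->0 | ready=[0, 4] | order so far=[1, 2, 5]
  pop 0: indeg[7]->0 | ready=[4, 7] | order so far=[1, 2, 5, 0]
  pop 4: indeg[3]->0 | ready=[3, 7] | order so far=[1, 2, 5, 0, 4]
  pop 3: indeg[6]->0 | ready=[6, 7] | order so far=[1, 2, 5, 0, 4, 3]
  pop 6: no out-edges | ready=[7] | order so far=[1, 2, 5, 0, 4, 3, 6]
  pop 7: no out-edges | ready=[] | order so far=[1, 2, 5, 0, 4, 3, 6, 7]
  Result: [1, 2, 5, 0, 4, 3, 6, 7]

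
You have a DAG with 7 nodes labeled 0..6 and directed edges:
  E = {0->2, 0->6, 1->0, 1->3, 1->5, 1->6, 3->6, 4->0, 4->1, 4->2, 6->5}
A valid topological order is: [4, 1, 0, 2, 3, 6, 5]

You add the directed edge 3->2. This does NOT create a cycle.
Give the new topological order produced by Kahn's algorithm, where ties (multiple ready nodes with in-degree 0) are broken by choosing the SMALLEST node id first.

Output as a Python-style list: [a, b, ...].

Old toposort: [4, 1, 0, 2, 3, 6, 5]
Added edge: 3->2
Position of 3 (4) > position of 2 (3). Must reorder: 3 must now come before 2.
Run Kahn's algorithm (break ties by smallest node id):
  initial in-degrees: [2, 1, 3, 1, 0, 2, 3]
  ready (indeg=0): [4]
  pop 4: indeg[0]->1; indeg[1]->0; indeg[2]->2 | ready=[1] | order so far=[4]
  pop 1: indeg[0]->0; indeg[3]->0; indeg[5]->1; indeg[6]->2 | ready=[0, 3] | order so far=[4, 1]
  pop 0: indeg[2]->1; indeg[6]->1 | ready=[3] | order so far=[4, 1, 0]
  pop 3: indeg[2]->0; indeg[6]->0 | ready=[2, 6] | order so far=[4, 1, 0, 3]
  pop 2: no out-edges | ready=[6] | order so far=[4, 1, 0, 3, 2]
  pop 6: indeg[5]->0 | ready=[5] | order so far=[4, 1, 0, 3, 2, 6]
  pop 5: no out-edges | ready=[] | order so far=[4, 1, 0, 3, 2, 6, 5]
  Result: [4, 1, 0, 3, 2, 6, 5]

Answer: [4, 1, 0, 3, 2, 6, 5]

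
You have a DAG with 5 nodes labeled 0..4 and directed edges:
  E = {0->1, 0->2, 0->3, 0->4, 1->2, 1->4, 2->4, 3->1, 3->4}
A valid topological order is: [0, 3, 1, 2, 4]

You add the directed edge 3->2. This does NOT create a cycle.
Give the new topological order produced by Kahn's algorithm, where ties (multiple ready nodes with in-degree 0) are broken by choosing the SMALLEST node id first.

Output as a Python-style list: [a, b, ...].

Answer: [0, 3, 1, 2, 4]

Derivation:
Old toposort: [0, 3, 1, 2, 4]
Added edge: 3->2
Position of 3 (1) < position of 2 (3). Old order still valid.
Run Kahn's algorithm (break ties by smallest node id):
  initial in-degrees: [0, 2, 3, 1, 4]
  ready (indeg=0): [0]
  pop 0: indeg[1]->1; indeg[2]->2; indeg[3]->0; indeg[4]->3 | ready=[3] | order so far=[0]
  pop 3: indeg[1]->0; indeg[2]->1; indeg[4]->2 | ready=[1] | order so far=[0, 3]
  pop 1: indeg[2]->0; indeg[4]->1 | ready=[2] | order so far=[0, 3, 1]
  pop 2: indeg[4]->0 | ready=[4] | order so far=[0, 3, 1, 2]
  pop 4: no out-edges | ready=[] | order so far=[0, 3, 1, 2, 4]
  Result: [0, 3, 1, 2, 4]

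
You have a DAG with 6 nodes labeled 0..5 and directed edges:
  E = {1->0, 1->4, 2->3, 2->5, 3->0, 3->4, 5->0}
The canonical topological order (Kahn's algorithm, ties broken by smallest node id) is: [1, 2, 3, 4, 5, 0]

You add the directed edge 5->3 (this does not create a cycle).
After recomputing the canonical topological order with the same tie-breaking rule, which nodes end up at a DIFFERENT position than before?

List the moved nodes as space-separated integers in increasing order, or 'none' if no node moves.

Old toposort: [1, 2, 3, 4, 5, 0]
Added edge 5->3
Recompute Kahn (smallest-id tiebreak):
  initial in-degrees: [3, 0, 0, 2, 2, 1]
  ready (indeg=0): [1, 2]
  pop 1: indeg[0]->2; indeg[4]->1 | ready=[2] | order so far=[1]
  pop 2: indeg[3]->1; indeg[5]->0 | ready=[5] | order so far=[1, 2]
  pop 5: indeg[0]->1; indeg[3]->0 | ready=[3] | order so far=[1, 2, 5]
  pop 3: indeg[0]->0; indeg[4]->0 | ready=[0, 4] | order so far=[1, 2, 5, 3]
  pop 0: no out-edges | ready=[4] | order so far=[1, 2, 5, 3, 0]
  pop 4: no out-edges | ready=[] | order so far=[1, 2, 5, 3, 0, 4]
New canonical toposort: [1, 2, 5, 3, 0, 4]
Compare positions:
  Node 0: index 5 -> 4 (moved)
  Node 1: index 0 -> 0 (same)
  Node 2: index 1 -> 1 (same)
  Node 3: index 2 -> 3 (moved)
  Node 4: index 3 -> 5 (moved)
  Node 5: index 4 -> 2 (moved)
Nodes that changed position: 0 3 4 5

Answer: 0 3 4 5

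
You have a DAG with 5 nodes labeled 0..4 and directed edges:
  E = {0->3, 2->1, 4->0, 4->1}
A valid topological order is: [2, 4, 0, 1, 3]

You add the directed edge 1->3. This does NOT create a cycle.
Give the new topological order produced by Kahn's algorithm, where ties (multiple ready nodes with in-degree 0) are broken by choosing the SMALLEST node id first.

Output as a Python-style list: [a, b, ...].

Old toposort: [2, 4, 0, 1, 3]
Added edge: 1->3
Position of 1 (3) < position of 3 (4). Old order still valid.
Run Kahn's algorithm (break ties by smallest node id):
  initial in-degrees: [1, 2, 0, 2, 0]
  ready (indeg=0): [2, 4]
  pop 2: indeg[1]->1 | ready=[4] | order so far=[2]
  pop 4: indeg[0]->0; indeg[1]->0 | ready=[0, 1] | order so far=[2, 4]
  pop 0: indeg[3]->1 | ready=[1] | order so far=[2, 4, 0]
  pop 1: indeg[3]->0 | ready=[3] | order so far=[2, 4, 0, 1]
  pop 3: no out-edges | ready=[] | order so far=[2, 4, 0, 1, 3]
  Result: [2, 4, 0, 1, 3]

Answer: [2, 4, 0, 1, 3]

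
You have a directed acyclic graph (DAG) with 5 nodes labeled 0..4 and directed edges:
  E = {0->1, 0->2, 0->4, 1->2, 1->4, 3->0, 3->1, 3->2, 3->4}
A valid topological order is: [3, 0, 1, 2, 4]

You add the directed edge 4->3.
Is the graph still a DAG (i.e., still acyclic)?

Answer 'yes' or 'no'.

Given toposort: [3, 0, 1, 2, 4]
Position of 4: index 4; position of 3: index 0
New edge 4->3: backward (u after v in old order)
Backward edge: old toposort is now invalid. Check if this creates a cycle.
Does 3 already reach 4? Reachable from 3: [0, 1, 2, 3, 4]. YES -> cycle!
Still a DAG? no

Answer: no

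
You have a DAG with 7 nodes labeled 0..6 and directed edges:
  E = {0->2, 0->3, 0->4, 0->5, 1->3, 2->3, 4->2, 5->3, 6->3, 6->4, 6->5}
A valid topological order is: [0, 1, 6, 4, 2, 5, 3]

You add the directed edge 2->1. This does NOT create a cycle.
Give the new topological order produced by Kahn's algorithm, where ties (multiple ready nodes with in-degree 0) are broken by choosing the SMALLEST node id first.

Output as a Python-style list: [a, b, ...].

Answer: [0, 6, 4, 2, 1, 5, 3]

Derivation:
Old toposort: [0, 1, 6, 4, 2, 5, 3]
Added edge: 2->1
Position of 2 (4) > position of 1 (1). Must reorder: 2 must now come before 1.
Run Kahn's algorithm (break ties by smallest node id):
  initial in-degrees: [0, 1, 2, 5, 2, 2, 0]
  ready (indeg=0): [0, 6]
  pop 0: indeg[2]->1; indeg[3]->4; indeg[4]->1; indeg[5]->1 | ready=[6] | order so far=[0]
  pop 6: indeg[3]->3; indeg[4]->0; indeg[5]->0 | ready=[4, 5] | order so far=[0, 6]
  pop 4: indeg[2]->0 | ready=[2, 5] | order so far=[0, 6, 4]
  pop 2: indeg[1]->0; indeg[3]->2 | ready=[1, 5] | order so far=[0, 6, 4, 2]
  pop 1: indeg[3]->1 | ready=[5] | order so far=[0, 6, 4, 2, 1]
  pop 5: indeg[3]->0 | ready=[3] | order so far=[0, 6, 4, 2, 1, 5]
  pop 3: no out-edges | ready=[] | order so far=[0, 6, 4, 2, 1, 5, 3]
  Result: [0, 6, 4, 2, 1, 5, 3]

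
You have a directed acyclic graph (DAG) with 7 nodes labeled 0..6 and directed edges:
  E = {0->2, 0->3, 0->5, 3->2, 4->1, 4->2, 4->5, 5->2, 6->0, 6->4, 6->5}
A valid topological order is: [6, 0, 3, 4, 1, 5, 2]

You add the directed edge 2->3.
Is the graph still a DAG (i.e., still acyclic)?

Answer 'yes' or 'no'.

Given toposort: [6, 0, 3, 4, 1, 5, 2]
Position of 2: index 6; position of 3: index 2
New edge 2->3: backward (u after v in old order)
Backward edge: old toposort is now invalid. Check if this creates a cycle.
Does 3 already reach 2? Reachable from 3: [2, 3]. YES -> cycle!
Still a DAG? no

Answer: no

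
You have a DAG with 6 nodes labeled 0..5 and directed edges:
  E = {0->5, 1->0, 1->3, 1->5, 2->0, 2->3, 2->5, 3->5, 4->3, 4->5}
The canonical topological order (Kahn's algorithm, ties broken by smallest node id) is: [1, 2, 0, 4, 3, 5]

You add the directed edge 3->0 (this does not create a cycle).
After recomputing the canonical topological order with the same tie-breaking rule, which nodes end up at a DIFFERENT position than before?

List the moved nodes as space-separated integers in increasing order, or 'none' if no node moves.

Old toposort: [1, 2, 0, 4, 3, 5]
Added edge 3->0
Recompute Kahn (smallest-id tiebreak):
  initial in-degrees: [3, 0, 0, 3, 0, 5]
  ready (indeg=0): [1, 2, 4]
  pop 1: indeg[0]->2; indeg[3]->2; indeg[5]->4 | ready=[2, 4] | order so far=[1]
  pop 2: indeg[0]->1; indeg[3]->1; indeg[5]->3 | ready=[4] | order so far=[1, 2]
  pop 4: indeg[3]->0; indeg[5]->2 | ready=[3] | order so far=[1, 2, 4]
  pop 3: indeg[0]->0; indeg[5]->1 | ready=[0] | order so far=[1, 2, 4, 3]
  pop 0: indeg[5]->0 | ready=[5] | order so far=[1, 2, 4, 3, 0]
  pop 5: no out-edges | ready=[] | order so far=[1, 2, 4, 3, 0, 5]
New canonical toposort: [1, 2, 4, 3, 0, 5]
Compare positions:
  Node 0: index 2 -> 4 (moved)
  Node 1: index 0 -> 0 (same)
  Node 2: index 1 -> 1 (same)
  Node 3: index 4 -> 3 (moved)
  Node 4: index 3 -> 2 (moved)
  Node 5: index 5 -> 5 (same)
Nodes that changed position: 0 3 4

Answer: 0 3 4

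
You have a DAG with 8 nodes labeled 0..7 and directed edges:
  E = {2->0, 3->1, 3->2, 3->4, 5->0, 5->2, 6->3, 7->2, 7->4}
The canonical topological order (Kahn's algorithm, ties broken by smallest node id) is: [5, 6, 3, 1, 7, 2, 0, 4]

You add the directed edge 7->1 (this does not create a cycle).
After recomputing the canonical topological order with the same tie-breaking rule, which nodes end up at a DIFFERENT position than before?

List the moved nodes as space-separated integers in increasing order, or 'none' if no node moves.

Old toposort: [5, 6, 3, 1, 7, 2, 0, 4]
Added edge 7->1
Recompute Kahn (smallest-id tiebreak):
  initial in-degrees: [2, 2, 3, 1, 2, 0, 0, 0]
  ready (indeg=0): [5, 6, 7]
  pop 5: indeg[0]->1; indeg[2]->2 | ready=[6, 7] | order so far=[5]
  pop 6: indeg[3]->0 | ready=[3, 7] | order so far=[5, 6]
  pop 3: indeg[1]->1; indeg[2]->1; indeg[4]->1 | ready=[7] | order so far=[5, 6, 3]
  pop 7: indeg[1]->0; indeg[2]->0; indeg[4]->0 | ready=[1, 2, 4] | order so far=[5, 6, 3, 7]
  pop 1: no out-edges | ready=[2, 4] | order so far=[5, 6, 3, 7, 1]
  pop 2: indeg[0]->0 | ready=[0, 4] | order so far=[5, 6, 3, 7, 1, 2]
  pop 0: no out-edges | ready=[4] | order so far=[5, 6, 3, 7, 1, 2, 0]
  pop 4: no out-edges | ready=[] | order so far=[5, 6, 3, 7, 1, 2, 0, 4]
New canonical toposort: [5, 6, 3, 7, 1, 2, 0, 4]
Compare positions:
  Node 0: index 6 -> 6 (same)
  Node 1: index 3 -> 4 (moved)
  Node 2: index 5 -> 5 (same)
  Node 3: index 2 -> 2 (same)
  Node 4: index 7 -> 7 (same)
  Node 5: index 0 -> 0 (same)
  Node 6: index 1 -> 1 (same)
  Node 7: index 4 -> 3 (moved)
Nodes that changed position: 1 7

Answer: 1 7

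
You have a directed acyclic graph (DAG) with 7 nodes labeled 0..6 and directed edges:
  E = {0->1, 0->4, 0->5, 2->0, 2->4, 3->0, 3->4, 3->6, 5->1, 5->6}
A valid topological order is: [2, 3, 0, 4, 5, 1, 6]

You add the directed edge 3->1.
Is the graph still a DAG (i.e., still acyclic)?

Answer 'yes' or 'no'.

Answer: yes

Derivation:
Given toposort: [2, 3, 0, 4, 5, 1, 6]
Position of 3: index 1; position of 1: index 5
New edge 3->1: forward
Forward edge: respects the existing order. Still a DAG, same toposort still valid.
Still a DAG? yes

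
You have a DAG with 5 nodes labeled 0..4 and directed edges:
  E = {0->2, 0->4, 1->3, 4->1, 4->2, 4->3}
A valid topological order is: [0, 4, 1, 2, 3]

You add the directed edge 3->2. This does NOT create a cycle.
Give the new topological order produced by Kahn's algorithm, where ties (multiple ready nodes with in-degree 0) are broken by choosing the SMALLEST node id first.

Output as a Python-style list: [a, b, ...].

Old toposort: [0, 4, 1, 2, 3]
Added edge: 3->2
Position of 3 (4) > position of 2 (3). Must reorder: 3 must now come before 2.
Run Kahn's algorithm (break ties by smallest node id):
  initial in-degrees: [0, 1, 3, 2, 1]
  ready (indeg=0): [0]
  pop 0: indeg[2]->2; indeg[4]->0 | ready=[4] | order so far=[0]
  pop 4: indeg[1]->0; indeg[2]->1; indeg[3]->1 | ready=[1] | order so far=[0, 4]
  pop 1: indeg[3]->0 | ready=[3] | order so far=[0, 4, 1]
  pop 3: indeg[2]->0 | ready=[2] | order so far=[0, 4, 1, 3]
  pop 2: no out-edges | ready=[] | order so far=[0, 4, 1, 3, 2]
  Result: [0, 4, 1, 3, 2]

Answer: [0, 4, 1, 3, 2]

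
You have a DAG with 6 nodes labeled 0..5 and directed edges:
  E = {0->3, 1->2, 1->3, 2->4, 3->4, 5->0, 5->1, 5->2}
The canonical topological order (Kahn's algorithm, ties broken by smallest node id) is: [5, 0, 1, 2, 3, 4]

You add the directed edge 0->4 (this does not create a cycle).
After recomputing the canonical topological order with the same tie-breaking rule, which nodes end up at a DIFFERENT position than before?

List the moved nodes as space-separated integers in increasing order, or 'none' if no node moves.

Old toposort: [5, 0, 1, 2, 3, 4]
Added edge 0->4
Recompute Kahn (smallest-id tiebreak):
  initial in-degrees: [1, 1, 2, 2, 3, 0]
  ready (indeg=0): [5]
  pop 5: indeg[0]->0; indeg[1]->0; indeg[2]->1 | ready=[0, 1] | order so far=[5]
  pop 0: indeg[3]->1; indeg[4]->2 | ready=[1] | order so far=[5, 0]
  pop 1: indeg[2]->0; indeg[3]->0 | ready=[2, 3] | order so far=[5, 0, 1]
  pop 2: indeg[4]->1 | ready=[3] | order so far=[5, 0, 1, 2]
  pop 3: indeg[4]->0 | ready=[4] | order so far=[5, 0, 1, 2, 3]
  pop 4: no out-edges | ready=[] | order so far=[5, 0, 1, 2, 3, 4]
New canonical toposort: [5, 0, 1, 2, 3, 4]
Compare positions:
  Node 0: index 1 -> 1 (same)
  Node 1: index 2 -> 2 (same)
  Node 2: index 3 -> 3 (same)
  Node 3: index 4 -> 4 (same)
  Node 4: index 5 -> 5 (same)
  Node 5: index 0 -> 0 (same)
Nodes that changed position: none

Answer: none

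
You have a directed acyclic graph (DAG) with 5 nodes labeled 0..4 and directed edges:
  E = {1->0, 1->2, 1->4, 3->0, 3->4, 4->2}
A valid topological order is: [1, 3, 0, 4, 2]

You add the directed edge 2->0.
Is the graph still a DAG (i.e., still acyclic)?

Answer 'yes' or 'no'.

Given toposort: [1, 3, 0, 4, 2]
Position of 2: index 4; position of 0: index 2
New edge 2->0: backward (u after v in old order)
Backward edge: old toposort is now invalid. Check if this creates a cycle.
Does 0 already reach 2? Reachable from 0: [0]. NO -> still a DAG (reorder needed).
Still a DAG? yes

Answer: yes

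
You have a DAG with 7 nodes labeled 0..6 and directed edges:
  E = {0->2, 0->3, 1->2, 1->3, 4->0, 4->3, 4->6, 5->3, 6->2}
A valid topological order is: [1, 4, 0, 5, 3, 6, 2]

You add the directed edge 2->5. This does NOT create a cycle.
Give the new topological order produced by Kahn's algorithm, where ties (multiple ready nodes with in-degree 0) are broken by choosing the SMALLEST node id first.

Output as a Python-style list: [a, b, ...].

Old toposort: [1, 4, 0, 5, 3, 6, 2]
Added edge: 2->5
Position of 2 (6) > position of 5 (3). Must reorder: 2 must now come before 5.
Run Kahn's algorithm (break ties by smallest node id):
  initial in-degrees: [1, 0, 3, 4, 0, 1, 1]
  ready (indeg=0): [1, 4]
  pop 1: indeg[2]->2; indeg[3]->3 | ready=[4] | order so far=[1]
  pop 4: indeg[0]->0; indeg[3]->2; indeg[6]->0 | ready=[0, 6] | order so far=[1, 4]
  pop 0: indeg[2]->1; indeg[3]->1 | ready=[6] | order so far=[1, 4, 0]
  pop 6: indeg[2]->0 | ready=[2] | order so far=[1, 4, 0, 6]
  pop 2: indeg[5]->0 | ready=[5] | order so far=[1, 4, 0, 6, 2]
  pop 5: indeg[3]->0 | ready=[3] | order so far=[1, 4, 0, 6, 2, 5]
  pop 3: no out-edges | ready=[] | order so far=[1, 4, 0, 6, 2, 5, 3]
  Result: [1, 4, 0, 6, 2, 5, 3]

Answer: [1, 4, 0, 6, 2, 5, 3]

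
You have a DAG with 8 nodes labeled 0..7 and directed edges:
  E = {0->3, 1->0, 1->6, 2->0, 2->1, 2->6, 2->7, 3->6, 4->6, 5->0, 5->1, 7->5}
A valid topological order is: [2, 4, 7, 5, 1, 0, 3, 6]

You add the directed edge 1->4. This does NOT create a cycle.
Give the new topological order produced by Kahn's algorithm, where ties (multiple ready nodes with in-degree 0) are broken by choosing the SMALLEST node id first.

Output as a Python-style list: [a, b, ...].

Old toposort: [2, 4, 7, 5, 1, 0, 3, 6]
Added edge: 1->4
Position of 1 (4) > position of 4 (1). Must reorder: 1 must now come before 4.
Run Kahn's algorithm (break ties by smallest node id):
  initial in-degrees: [3, 2, 0, 1, 1, 1, 4, 1]
  ready (indeg=0): [2]
  pop 2: indeg[0]->2; indeg[1]->1; indeg[6]->3; indeg[7]->0 | ready=[7] | order so far=[2]
  pop 7: indeg[5]->0 | ready=[5] | order so far=[2, 7]
  pop 5: indeg[0]->1; indeg[1]->0 | ready=[1] | order so far=[2, 7, 5]
  pop 1: indeg[0]->0; indeg[4]->0; indeg[6]->2 | ready=[0, 4] | order so far=[2, 7, 5, 1]
  pop 0: indeg[3]->0 | ready=[3, 4] | order so far=[2, 7, 5, 1, 0]
  pop 3: indeg[6]->1 | ready=[4] | order so far=[2, 7, 5, 1, 0, 3]
  pop 4: indeg[6]->0 | ready=[6] | order so far=[2, 7, 5, 1, 0, 3, 4]
  pop 6: no out-edges | ready=[] | order so far=[2, 7, 5, 1, 0, 3, 4, 6]
  Result: [2, 7, 5, 1, 0, 3, 4, 6]

Answer: [2, 7, 5, 1, 0, 3, 4, 6]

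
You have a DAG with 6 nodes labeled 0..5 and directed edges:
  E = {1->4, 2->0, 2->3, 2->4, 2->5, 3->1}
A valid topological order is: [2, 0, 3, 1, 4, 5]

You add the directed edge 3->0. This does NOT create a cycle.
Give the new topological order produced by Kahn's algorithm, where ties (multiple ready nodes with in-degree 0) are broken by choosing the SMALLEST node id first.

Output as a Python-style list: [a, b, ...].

Answer: [2, 3, 0, 1, 4, 5]

Derivation:
Old toposort: [2, 0, 3, 1, 4, 5]
Added edge: 3->0
Position of 3 (2) > position of 0 (1). Must reorder: 3 must now come before 0.
Run Kahn's algorithm (break ties by smallest node id):
  initial in-degrees: [2, 1, 0, 1, 2, 1]
  ready (indeg=0): [2]
  pop 2: indeg[0]->1; indeg[3]->0; indeg[4]->1; indeg[5]->0 | ready=[3, 5] | order so far=[2]
  pop 3: indeg[0]->0; indeg[1]->0 | ready=[0, 1, 5] | order so far=[2, 3]
  pop 0: no out-edges | ready=[1, 5] | order so far=[2, 3, 0]
  pop 1: indeg[4]->0 | ready=[4, 5] | order so far=[2, 3, 0, 1]
  pop 4: no out-edges | ready=[5] | order so far=[2, 3, 0, 1, 4]
  pop 5: no out-edges | ready=[] | order so far=[2, 3, 0, 1, 4, 5]
  Result: [2, 3, 0, 1, 4, 5]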